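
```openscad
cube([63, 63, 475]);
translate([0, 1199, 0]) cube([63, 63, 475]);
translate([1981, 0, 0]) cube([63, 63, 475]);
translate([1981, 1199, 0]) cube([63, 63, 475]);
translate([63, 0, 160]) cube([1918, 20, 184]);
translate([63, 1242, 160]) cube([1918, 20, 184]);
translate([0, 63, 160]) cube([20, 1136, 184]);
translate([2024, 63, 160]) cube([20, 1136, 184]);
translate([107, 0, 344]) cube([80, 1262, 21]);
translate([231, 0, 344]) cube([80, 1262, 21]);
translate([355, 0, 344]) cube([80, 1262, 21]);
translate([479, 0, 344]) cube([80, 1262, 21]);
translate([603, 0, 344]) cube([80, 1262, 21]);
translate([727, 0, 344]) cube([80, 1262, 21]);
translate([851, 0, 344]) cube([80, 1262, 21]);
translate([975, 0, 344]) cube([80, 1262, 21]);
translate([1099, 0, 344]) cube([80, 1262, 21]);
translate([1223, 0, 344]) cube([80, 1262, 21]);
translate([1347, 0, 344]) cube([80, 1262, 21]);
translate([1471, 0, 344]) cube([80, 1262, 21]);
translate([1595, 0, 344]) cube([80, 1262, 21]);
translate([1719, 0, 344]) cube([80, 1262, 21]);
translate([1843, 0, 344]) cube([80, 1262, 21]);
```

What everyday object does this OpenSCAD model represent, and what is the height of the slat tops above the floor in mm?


A bed frame. The slat-top height is 365 mm.

Four posts, four rails, and a row of slats — a bed frame. Slats sit on the rails at z = 160 + 184 = 344; with slat thickness 21, the top is 365 mm.


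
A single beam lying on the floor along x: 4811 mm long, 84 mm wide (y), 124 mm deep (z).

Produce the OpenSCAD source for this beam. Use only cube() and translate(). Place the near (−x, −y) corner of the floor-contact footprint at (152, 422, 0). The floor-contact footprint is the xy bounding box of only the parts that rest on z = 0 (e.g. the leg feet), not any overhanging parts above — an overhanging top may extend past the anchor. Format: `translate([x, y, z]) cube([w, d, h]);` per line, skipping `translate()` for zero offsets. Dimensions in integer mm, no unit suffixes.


translate([152, 422, 0]) cube([4811, 84, 124]);


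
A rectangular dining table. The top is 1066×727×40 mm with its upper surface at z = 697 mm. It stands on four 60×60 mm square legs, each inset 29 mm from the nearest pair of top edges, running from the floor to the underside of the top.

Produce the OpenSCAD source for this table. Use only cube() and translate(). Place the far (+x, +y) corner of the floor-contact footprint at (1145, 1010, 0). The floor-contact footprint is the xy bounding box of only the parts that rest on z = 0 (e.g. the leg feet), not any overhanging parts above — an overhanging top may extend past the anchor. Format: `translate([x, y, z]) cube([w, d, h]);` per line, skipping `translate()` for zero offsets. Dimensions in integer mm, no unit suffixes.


translate([108, 312, 657]) cube([1066, 727, 40]);
translate([137, 341, 0]) cube([60, 60, 657]);
translate([1085, 341, 0]) cube([60, 60, 657]);
translate([137, 950, 0]) cube([60, 60, 657]);
translate([1085, 950, 0]) cube([60, 60, 657]);


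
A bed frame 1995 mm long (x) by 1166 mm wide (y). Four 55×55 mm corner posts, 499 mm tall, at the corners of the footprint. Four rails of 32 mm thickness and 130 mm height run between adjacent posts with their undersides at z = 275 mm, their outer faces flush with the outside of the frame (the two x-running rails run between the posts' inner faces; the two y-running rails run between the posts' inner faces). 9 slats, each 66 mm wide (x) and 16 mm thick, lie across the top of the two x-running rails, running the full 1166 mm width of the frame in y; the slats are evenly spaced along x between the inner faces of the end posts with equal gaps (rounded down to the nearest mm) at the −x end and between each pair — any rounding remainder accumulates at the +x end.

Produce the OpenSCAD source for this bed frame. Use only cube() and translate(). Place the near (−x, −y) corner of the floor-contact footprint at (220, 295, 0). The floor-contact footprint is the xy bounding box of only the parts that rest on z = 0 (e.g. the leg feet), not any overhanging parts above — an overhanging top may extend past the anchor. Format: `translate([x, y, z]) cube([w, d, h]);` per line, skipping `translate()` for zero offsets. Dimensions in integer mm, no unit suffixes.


translate([220, 295, 0]) cube([55, 55, 499]);
translate([220, 1406, 0]) cube([55, 55, 499]);
translate([2160, 295, 0]) cube([55, 55, 499]);
translate([2160, 1406, 0]) cube([55, 55, 499]);
translate([275, 295, 275]) cube([1885, 32, 130]);
translate([275, 1429, 275]) cube([1885, 32, 130]);
translate([220, 350, 275]) cube([32, 1056, 130]);
translate([2183, 350, 275]) cube([32, 1056, 130]);
translate([404, 295, 405]) cube([66, 1166, 16]);
translate([599, 295, 405]) cube([66, 1166, 16]);
translate([794, 295, 405]) cube([66, 1166, 16]);
translate([989, 295, 405]) cube([66, 1166, 16]);
translate([1184, 295, 405]) cube([66, 1166, 16]);
translate([1379, 295, 405]) cube([66, 1166, 16]);
translate([1574, 295, 405]) cube([66, 1166, 16]);
translate([1769, 295, 405]) cube([66, 1166, 16]);
translate([1964, 295, 405]) cube([66, 1166, 16]);


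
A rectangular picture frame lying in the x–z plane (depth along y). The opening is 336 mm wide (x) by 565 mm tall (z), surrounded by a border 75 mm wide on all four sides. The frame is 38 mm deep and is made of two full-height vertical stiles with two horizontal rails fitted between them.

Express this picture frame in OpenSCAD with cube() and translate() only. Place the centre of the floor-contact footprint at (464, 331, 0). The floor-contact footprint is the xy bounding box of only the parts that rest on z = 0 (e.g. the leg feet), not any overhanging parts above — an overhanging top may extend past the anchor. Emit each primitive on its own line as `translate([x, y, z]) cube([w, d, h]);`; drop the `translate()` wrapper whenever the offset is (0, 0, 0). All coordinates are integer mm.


translate([221, 312, 0]) cube([75, 38, 715]);
translate([632, 312, 0]) cube([75, 38, 715]);
translate([296, 312, 0]) cube([336, 38, 75]);
translate([296, 312, 640]) cube([336, 38, 75]);


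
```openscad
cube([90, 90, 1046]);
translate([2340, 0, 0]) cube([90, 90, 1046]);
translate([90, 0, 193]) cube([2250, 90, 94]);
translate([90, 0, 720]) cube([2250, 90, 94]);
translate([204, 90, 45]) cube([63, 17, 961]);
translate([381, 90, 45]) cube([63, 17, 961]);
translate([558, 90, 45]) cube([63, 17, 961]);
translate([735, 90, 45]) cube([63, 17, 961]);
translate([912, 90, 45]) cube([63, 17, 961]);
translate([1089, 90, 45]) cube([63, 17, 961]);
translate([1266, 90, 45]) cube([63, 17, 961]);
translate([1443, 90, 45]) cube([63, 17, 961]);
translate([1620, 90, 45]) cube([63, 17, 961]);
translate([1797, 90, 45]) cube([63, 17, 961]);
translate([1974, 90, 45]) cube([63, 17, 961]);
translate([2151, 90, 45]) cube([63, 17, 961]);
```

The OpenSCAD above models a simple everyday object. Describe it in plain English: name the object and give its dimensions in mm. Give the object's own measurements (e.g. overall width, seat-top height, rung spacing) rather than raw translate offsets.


A fence section. Two 90×90 mm posts, 1046 mm tall, stand on the floor with a clear span of 2250 mm between their inner faces. Two horizontal rails of 90×94 mm section span the gap between the posts with their undersides at z = 193 mm and z = 720 mm, flush with the posts' −y face. 12 pickets, each 63 mm wide, 17 mm thick and 961 mm tall, are fixed to the +y face of the rails with their bottoms at z = 45 mm, spaced across the span with a 114 mm gap after the −x post and between neighbouring pickets, with 126 mm left before the +x post.


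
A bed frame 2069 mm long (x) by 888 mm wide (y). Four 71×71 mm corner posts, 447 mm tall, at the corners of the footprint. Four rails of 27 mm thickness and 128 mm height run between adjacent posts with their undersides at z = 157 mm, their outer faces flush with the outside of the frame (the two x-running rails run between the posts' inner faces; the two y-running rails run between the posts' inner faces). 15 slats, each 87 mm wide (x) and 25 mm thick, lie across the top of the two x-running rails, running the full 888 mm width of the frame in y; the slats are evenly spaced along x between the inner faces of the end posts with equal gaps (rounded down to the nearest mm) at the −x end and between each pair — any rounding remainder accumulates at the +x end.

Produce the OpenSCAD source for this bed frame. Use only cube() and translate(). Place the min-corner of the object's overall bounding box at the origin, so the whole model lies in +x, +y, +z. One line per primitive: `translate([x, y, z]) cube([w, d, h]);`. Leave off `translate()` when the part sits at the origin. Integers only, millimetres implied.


cube([71, 71, 447]);
translate([0, 817, 0]) cube([71, 71, 447]);
translate([1998, 0, 0]) cube([71, 71, 447]);
translate([1998, 817, 0]) cube([71, 71, 447]);
translate([71, 0, 157]) cube([1927, 27, 128]);
translate([71, 861, 157]) cube([1927, 27, 128]);
translate([0, 71, 157]) cube([27, 746, 128]);
translate([2042, 71, 157]) cube([27, 746, 128]);
translate([109, 0, 285]) cube([87, 888, 25]);
translate([234, 0, 285]) cube([87, 888, 25]);
translate([359, 0, 285]) cube([87, 888, 25]);
translate([484, 0, 285]) cube([87, 888, 25]);
translate([609, 0, 285]) cube([87, 888, 25]);
translate([734, 0, 285]) cube([87, 888, 25]);
translate([859, 0, 285]) cube([87, 888, 25]);
translate([984, 0, 285]) cube([87, 888, 25]);
translate([1109, 0, 285]) cube([87, 888, 25]);
translate([1234, 0, 285]) cube([87, 888, 25]);
translate([1359, 0, 285]) cube([87, 888, 25]);
translate([1484, 0, 285]) cube([87, 888, 25]);
translate([1609, 0, 285]) cube([87, 888, 25]);
translate([1734, 0, 285]) cube([87, 888, 25]);
translate([1859, 0, 285]) cube([87, 888, 25]);


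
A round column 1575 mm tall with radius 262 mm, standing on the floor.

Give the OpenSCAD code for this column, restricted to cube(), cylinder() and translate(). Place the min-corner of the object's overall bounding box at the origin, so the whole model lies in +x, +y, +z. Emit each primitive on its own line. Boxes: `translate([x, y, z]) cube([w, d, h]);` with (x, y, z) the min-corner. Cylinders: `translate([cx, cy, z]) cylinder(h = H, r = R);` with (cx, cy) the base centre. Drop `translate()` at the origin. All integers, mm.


translate([262, 262, 0]) cylinder(h = 1575, r = 262);


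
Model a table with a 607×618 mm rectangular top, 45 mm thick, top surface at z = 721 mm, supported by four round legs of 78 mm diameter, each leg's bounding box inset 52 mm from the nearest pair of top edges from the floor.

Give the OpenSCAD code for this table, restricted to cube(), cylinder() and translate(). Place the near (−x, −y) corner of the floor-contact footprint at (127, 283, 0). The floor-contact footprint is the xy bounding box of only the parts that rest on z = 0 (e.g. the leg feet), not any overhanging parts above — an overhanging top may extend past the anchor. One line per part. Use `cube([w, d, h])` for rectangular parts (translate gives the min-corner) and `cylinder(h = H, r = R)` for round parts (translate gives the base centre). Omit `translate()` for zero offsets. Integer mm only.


translate([75, 231, 676]) cube([607, 618, 45]);
translate([166, 322, 0]) cylinder(h = 676, r = 39);
translate([591, 322, 0]) cylinder(h = 676, r = 39);
translate([166, 758, 0]) cylinder(h = 676, r = 39);
translate([591, 758, 0]) cylinder(h = 676, r = 39);


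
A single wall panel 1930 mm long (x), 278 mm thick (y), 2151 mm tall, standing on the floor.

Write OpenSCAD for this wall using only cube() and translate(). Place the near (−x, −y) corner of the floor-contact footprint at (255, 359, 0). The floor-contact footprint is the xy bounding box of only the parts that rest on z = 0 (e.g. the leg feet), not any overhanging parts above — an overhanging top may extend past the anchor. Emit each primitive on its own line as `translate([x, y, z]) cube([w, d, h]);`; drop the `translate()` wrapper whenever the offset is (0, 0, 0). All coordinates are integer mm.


translate([255, 359, 0]) cube([1930, 278, 2151]);


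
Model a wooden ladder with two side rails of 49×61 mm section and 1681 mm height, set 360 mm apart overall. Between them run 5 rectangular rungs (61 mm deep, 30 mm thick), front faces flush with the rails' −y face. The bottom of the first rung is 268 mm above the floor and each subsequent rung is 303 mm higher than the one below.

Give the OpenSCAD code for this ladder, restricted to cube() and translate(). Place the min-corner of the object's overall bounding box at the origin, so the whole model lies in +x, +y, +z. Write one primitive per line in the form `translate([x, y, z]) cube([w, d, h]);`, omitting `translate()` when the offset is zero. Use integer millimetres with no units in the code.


cube([49, 61, 1681]);
translate([311, 0, 0]) cube([49, 61, 1681]);
translate([49, 0, 268]) cube([262, 61, 30]);
translate([49, 0, 571]) cube([262, 61, 30]);
translate([49, 0, 874]) cube([262, 61, 30]);
translate([49, 0, 1177]) cube([262, 61, 30]);
translate([49, 0, 1480]) cube([262, 61, 30]);


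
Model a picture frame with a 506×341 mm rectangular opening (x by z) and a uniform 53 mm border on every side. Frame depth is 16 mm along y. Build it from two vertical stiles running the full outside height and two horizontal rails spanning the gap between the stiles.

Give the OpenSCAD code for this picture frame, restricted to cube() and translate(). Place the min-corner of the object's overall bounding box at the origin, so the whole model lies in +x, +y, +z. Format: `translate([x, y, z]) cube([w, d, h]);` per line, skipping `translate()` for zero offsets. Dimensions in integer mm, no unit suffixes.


cube([53, 16, 447]);
translate([559, 0, 0]) cube([53, 16, 447]);
translate([53, 0, 0]) cube([506, 16, 53]);
translate([53, 0, 394]) cube([506, 16, 53]);


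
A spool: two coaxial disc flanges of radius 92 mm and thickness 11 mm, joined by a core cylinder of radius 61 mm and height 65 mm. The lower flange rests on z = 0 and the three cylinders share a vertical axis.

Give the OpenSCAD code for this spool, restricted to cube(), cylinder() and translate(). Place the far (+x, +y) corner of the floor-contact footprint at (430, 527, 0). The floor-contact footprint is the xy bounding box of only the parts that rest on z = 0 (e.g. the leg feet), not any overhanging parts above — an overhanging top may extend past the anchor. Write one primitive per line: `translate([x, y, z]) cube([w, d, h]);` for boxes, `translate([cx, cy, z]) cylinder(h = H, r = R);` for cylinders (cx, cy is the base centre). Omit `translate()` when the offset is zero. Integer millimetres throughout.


translate([338, 435, 0]) cylinder(h = 11, r = 92);
translate([338, 435, 11]) cylinder(h = 65, r = 61);
translate([338, 435, 76]) cylinder(h = 11, r = 92);


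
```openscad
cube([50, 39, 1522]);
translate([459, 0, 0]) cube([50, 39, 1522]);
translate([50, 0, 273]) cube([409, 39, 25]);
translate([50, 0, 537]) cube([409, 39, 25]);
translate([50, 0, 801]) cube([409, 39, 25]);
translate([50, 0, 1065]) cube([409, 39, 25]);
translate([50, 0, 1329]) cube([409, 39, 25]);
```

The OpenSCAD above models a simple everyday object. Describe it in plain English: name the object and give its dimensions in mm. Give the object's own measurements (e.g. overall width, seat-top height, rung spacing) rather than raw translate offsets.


A straight ladder. Two 50×39 mm vertical rails, 1522 mm tall, stand 509 mm apart (outside-to-outside) with their front faces coplanar on the −y side. 5 rungs, each 39 mm deep and 25 mm tall, span between the inner faces of the rails, front faces flush with the rails. The lowest rung's underside is at z = 273 mm and rungs are spaced 264 mm apart (underside to underside).


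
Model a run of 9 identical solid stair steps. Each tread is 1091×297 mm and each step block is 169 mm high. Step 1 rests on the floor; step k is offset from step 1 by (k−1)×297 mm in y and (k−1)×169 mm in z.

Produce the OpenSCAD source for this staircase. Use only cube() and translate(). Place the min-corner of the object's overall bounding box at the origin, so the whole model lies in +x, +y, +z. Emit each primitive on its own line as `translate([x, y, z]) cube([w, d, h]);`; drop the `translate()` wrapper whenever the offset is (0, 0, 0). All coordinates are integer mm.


cube([1091, 297, 169]);
translate([0, 297, 169]) cube([1091, 297, 169]);
translate([0, 594, 338]) cube([1091, 297, 169]);
translate([0, 891, 507]) cube([1091, 297, 169]);
translate([0, 1188, 676]) cube([1091, 297, 169]);
translate([0, 1485, 845]) cube([1091, 297, 169]);
translate([0, 1782, 1014]) cube([1091, 297, 169]);
translate([0, 2079, 1183]) cube([1091, 297, 169]);
translate([0, 2376, 1352]) cube([1091, 297, 169]);


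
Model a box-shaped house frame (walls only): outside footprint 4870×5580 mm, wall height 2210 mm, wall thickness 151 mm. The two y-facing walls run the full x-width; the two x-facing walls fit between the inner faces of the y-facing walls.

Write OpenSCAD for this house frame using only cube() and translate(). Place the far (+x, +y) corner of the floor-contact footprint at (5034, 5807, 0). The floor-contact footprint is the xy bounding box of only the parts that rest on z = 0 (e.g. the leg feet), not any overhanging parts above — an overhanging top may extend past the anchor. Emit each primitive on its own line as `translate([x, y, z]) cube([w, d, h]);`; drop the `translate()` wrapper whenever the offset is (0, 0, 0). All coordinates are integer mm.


translate([164, 227, 0]) cube([4870, 151, 2210]);
translate([164, 5656, 0]) cube([4870, 151, 2210]);
translate([164, 378, 0]) cube([151, 5278, 2210]);
translate([4883, 378, 0]) cube([151, 5278, 2210]);


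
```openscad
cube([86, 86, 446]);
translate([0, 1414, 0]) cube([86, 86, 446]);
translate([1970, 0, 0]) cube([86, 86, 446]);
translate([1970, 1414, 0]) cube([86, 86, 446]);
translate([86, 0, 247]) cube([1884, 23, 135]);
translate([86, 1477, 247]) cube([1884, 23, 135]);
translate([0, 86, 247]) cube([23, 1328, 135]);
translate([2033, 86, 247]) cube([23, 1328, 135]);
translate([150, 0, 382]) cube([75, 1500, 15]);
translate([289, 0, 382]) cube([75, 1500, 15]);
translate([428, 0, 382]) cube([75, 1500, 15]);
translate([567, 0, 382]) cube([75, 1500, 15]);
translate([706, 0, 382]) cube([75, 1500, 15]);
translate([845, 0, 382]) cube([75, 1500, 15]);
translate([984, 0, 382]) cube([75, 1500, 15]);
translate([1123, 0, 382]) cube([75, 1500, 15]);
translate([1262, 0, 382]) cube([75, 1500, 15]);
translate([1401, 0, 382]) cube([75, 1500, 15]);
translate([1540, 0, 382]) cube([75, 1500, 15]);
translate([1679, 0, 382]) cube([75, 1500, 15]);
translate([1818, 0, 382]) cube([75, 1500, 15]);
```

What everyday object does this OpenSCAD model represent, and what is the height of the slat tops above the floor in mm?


A bed frame. The slat-top height is 397 mm.

Four posts, four rails, and a row of slats — a bed frame. Slats sit on the rails at z = 247 + 135 = 382; with slat thickness 15, the top is 397 mm.


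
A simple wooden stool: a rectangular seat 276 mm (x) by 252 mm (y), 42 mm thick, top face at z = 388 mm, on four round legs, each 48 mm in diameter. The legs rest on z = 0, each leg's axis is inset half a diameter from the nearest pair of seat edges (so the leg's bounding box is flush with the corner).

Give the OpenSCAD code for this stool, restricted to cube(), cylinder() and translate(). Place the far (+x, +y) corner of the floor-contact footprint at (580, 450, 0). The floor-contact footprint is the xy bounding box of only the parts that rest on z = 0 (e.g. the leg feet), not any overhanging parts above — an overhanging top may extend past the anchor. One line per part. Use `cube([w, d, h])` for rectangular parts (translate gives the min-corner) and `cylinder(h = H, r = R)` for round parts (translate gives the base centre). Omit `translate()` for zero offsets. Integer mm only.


translate([304, 198, 346]) cube([276, 252, 42]);
translate([328, 222, 0]) cylinder(h = 346, r = 24);
translate([556, 222, 0]) cylinder(h = 346, r = 24);
translate([328, 426, 0]) cylinder(h = 346, r = 24);
translate([556, 426, 0]) cylinder(h = 346, r = 24);


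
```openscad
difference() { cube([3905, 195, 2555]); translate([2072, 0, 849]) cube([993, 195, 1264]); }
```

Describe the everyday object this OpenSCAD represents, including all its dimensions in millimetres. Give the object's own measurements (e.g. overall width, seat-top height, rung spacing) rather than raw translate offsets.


A wall 3905 mm long (x), 195 mm thick (y), 2555 mm tall, with a rectangular window opening cut through it. The opening is 993 mm wide and 1264 mm tall; its sill is at z = 849 mm and its near (−x) edge is 2072 mm from the wall's −x end. The opening passes through the full wall thickness.


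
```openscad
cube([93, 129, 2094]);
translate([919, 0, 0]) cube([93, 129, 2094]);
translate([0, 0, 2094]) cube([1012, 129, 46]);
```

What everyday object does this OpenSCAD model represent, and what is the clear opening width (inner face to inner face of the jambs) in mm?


A door frame. The clear opening width is 826 mm.

Two 2094 mm tall posts with a header on top — a door frame. The left jamb is 93 mm wide at x = 0; the right jamb starts at x = 919. The clear opening is 919 − 93 = 826 mm.


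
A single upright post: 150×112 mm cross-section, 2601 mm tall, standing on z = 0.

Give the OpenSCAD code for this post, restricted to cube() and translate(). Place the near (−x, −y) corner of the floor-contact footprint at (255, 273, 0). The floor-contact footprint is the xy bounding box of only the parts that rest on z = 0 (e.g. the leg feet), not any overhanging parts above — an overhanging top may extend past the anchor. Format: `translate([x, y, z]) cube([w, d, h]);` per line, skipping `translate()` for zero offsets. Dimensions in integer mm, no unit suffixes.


translate([255, 273, 0]) cube([150, 112, 2601]);


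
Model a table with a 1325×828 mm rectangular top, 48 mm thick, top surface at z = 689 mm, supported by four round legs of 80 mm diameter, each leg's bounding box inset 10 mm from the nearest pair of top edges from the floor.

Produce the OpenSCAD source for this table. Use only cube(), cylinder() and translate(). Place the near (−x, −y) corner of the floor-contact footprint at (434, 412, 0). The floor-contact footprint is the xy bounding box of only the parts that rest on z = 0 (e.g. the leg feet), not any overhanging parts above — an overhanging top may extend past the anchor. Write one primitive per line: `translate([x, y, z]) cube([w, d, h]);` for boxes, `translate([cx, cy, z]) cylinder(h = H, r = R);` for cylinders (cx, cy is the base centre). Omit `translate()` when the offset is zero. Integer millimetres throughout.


translate([424, 402, 641]) cube([1325, 828, 48]);
translate([474, 452, 0]) cylinder(h = 641, r = 40);
translate([1699, 452, 0]) cylinder(h = 641, r = 40);
translate([474, 1180, 0]) cylinder(h = 641, r = 40);
translate([1699, 1180, 0]) cylinder(h = 641, r = 40);


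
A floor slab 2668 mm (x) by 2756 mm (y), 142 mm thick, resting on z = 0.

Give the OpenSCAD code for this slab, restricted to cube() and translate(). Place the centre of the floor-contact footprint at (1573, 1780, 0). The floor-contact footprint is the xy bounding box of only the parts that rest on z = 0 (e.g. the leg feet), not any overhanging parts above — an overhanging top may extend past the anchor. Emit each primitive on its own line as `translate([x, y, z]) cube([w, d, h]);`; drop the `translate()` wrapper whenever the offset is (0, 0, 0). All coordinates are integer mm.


translate([239, 402, 0]) cube([2668, 2756, 142]);


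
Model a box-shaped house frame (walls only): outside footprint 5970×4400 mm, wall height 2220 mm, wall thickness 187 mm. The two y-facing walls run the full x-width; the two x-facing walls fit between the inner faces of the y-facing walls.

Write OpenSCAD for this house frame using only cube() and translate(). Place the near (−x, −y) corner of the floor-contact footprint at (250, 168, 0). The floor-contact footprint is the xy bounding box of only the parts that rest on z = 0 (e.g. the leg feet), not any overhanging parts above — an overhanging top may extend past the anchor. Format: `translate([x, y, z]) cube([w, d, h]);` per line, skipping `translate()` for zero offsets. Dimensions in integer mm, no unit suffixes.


translate([250, 168, 0]) cube([5970, 187, 2220]);
translate([250, 4381, 0]) cube([5970, 187, 2220]);
translate([250, 355, 0]) cube([187, 4026, 2220]);
translate([6033, 355, 0]) cube([187, 4026, 2220]);


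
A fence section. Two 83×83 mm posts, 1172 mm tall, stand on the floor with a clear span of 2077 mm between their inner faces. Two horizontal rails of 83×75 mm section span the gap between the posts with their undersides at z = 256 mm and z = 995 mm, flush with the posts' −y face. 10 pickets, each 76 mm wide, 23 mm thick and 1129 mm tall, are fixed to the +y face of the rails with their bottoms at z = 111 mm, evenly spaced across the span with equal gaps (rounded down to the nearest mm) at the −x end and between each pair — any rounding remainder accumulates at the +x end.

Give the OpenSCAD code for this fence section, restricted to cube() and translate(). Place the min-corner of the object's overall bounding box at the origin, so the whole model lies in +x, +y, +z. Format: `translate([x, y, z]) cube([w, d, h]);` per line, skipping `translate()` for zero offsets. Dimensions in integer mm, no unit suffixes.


cube([83, 83, 1172]);
translate([2160, 0, 0]) cube([83, 83, 1172]);
translate([83, 0, 256]) cube([2077, 83, 75]);
translate([83, 0, 995]) cube([2077, 83, 75]);
translate([202, 83, 111]) cube([76, 23, 1129]);
translate([397, 83, 111]) cube([76, 23, 1129]);
translate([592, 83, 111]) cube([76, 23, 1129]);
translate([787, 83, 111]) cube([76, 23, 1129]);
translate([982, 83, 111]) cube([76, 23, 1129]);
translate([1177, 83, 111]) cube([76, 23, 1129]);
translate([1372, 83, 111]) cube([76, 23, 1129]);
translate([1567, 83, 111]) cube([76, 23, 1129]);
translate([1762, 83, 111]) cube([76, 23, 1129]);
translate([1957, 83, 111]) cube([76, 23, 1129]);


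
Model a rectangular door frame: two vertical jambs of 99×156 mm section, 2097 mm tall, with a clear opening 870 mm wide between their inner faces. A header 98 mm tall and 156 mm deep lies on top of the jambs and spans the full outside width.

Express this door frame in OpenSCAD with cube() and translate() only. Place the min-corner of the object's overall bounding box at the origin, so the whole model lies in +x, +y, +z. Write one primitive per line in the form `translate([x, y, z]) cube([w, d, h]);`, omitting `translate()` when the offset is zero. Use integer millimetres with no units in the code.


cube([99, 156, 2097]);
translate([969, 0, 0]) cube([99, 156, 2097]);
translate([0, 0, 2097]) cube([1068, 156, 98]);


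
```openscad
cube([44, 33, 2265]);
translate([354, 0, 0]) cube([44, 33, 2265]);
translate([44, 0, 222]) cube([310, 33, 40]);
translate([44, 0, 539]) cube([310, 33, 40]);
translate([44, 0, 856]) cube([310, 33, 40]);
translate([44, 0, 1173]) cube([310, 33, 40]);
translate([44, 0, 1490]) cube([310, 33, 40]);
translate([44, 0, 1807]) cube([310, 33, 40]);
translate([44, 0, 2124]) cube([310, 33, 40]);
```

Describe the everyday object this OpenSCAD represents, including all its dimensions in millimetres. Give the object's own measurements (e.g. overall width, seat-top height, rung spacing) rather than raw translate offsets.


A straight ladder. Two 44×33 mm vertical rails, 2265 mm tall, stand 398 mm apart (outside-to-outside) with their front faces coplanar on the −y side. 7 rungs, each 33 mm deep and 40 mm tall, span between the inner faces of the rails, front faces flush with the rails. The lowest rung's underside is at z = 222 mm and rungs are spaced 317 mm apart (underside to underside).


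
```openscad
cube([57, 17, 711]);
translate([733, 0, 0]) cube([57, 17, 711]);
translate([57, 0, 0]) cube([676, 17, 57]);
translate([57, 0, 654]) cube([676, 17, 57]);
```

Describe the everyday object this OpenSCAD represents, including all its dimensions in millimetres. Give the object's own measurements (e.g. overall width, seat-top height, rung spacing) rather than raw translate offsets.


A rectangular picture frame lying in the x–z plane (depth along y). The opening is 676 mm wide (x) by 597 mm tall (z), surrounded by a border 57 mm wide on all four sides. The frame is 17 mm deep and is made of two full-height vertical stiles with two horizontal rails fitted between them.


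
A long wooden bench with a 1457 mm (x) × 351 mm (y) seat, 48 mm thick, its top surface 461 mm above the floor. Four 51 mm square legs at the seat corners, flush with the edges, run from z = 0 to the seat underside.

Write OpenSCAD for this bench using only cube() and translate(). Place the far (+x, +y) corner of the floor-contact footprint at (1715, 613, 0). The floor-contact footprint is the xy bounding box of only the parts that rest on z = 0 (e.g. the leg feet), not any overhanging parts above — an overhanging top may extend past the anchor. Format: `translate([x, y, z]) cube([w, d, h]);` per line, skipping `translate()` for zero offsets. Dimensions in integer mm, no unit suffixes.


translate([258, 262, 413]) cube([1457, 351, 48]);
translate([258, 262, 0]) cube([51, 51, 413]);
translate([258, 562, 0]) cube([51, 51, 413]);
translate([1664, 262, 0]) cube([51, 51, 413]);
translate([1664, 562, 0]) cube([51, 51, 413]);


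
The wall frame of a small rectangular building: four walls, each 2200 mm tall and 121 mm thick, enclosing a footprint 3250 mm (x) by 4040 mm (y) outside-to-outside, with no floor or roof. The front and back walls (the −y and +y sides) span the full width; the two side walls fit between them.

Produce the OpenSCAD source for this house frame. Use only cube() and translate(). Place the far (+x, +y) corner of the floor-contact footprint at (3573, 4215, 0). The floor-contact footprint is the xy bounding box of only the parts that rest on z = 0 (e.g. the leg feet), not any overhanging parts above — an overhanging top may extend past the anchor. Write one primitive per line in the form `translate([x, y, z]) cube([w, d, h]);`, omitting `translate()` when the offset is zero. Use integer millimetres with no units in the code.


translate([323, 175, 0]) cube([3250, 121, 2200]);
translate([323, 4094, 0]) cube([3250, 121, 2200]);
translate([323, 296, 0]) cube([121, 3798, 2200]);
translate([3452, 296, 0]) cube([121, 3798, 2200]);


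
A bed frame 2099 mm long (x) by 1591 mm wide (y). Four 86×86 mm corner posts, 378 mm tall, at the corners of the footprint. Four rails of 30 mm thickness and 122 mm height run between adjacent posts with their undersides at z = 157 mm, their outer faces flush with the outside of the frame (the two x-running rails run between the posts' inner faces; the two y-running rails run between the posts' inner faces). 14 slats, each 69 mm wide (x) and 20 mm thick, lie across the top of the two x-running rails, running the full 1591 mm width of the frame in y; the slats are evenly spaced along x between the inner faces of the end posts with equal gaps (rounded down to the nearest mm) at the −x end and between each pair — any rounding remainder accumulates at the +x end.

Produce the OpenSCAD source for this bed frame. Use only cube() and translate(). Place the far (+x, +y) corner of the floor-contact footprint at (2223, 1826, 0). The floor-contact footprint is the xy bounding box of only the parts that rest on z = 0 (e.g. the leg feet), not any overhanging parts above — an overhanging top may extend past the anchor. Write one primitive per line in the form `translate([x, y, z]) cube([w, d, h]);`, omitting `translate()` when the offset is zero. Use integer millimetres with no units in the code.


// slat z = rail_z + rail_h = 157 + 122 = 279
// slat gap = ⌊(1927 − 14·69) / 15⌋ = 64
translate([124, 235, 0]) cube([86, 86, 378]);
translate([124, 1740, 0]) cube([86, 86, 378]);
translate([2137, 235, 0]) cube([86, 86, 378]);
translate([2137, 1740, 0]) cube([86, 86, 378]);
translate([210, 235, 157]) cube([1927, 30, 122]);
translate([210, 1796, 157]) cube([1927, 30, 122]);
translate([124, 321, 157]) cube([30, 1419, 122]);
translate([2193, 321, 157]) cube([30, 1419, 122]);
translate([274, 235, 279]) cube([69, 1591, 20]);
translate([407, 235, 279]) cube([69, 1591, 20]);
translate([540, 235, 279]) cube([69, 1591, 20]);
translate([673, 235, 279]) cube([69, 1591, 20]);
translate([806, 235, 279]) cube([69, 1591, 20]);
translate([939, 235, 279]) cube([69, 1591, 20]);
translate([1072, 235, 279]) cube([69, 1591, 20]);
translate([1205, 235, 279]) cube([69, 1591, 20]);
translate([1338, 235, 279]) cube([69, 1591, 20]);
translate([1471, 235, 279]) cube([69, 1591, 20]);
translate([1604, 235, 279]) cube([69, 1591, 20]);
translate([1737, 235, 279]) cube([69, 1591, 20]);
translate([1870, 235, 279]) cube([69, 1591, 20]);
translate([2003, 235, 279]) cube([69, 1591, 20]);


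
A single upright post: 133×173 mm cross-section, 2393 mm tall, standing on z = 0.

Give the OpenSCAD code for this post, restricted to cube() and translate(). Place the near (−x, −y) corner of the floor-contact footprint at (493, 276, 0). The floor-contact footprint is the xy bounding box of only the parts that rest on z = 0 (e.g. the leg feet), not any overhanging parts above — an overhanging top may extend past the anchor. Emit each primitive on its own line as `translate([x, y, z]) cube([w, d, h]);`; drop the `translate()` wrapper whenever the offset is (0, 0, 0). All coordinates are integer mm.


translate([493, 276, 0]) cube([133, 173, 2393]);


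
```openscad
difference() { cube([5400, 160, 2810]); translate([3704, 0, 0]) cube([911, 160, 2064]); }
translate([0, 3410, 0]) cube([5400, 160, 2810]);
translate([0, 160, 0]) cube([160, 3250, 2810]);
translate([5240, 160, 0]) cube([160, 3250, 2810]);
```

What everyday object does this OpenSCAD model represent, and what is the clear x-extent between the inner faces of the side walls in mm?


A single room. The interior width is 5080 mm.

Four walls enclosing a rectangle with a door in the front wall — a room. Outside width 5400 minus two 160 mm walls gives 5080 mm.


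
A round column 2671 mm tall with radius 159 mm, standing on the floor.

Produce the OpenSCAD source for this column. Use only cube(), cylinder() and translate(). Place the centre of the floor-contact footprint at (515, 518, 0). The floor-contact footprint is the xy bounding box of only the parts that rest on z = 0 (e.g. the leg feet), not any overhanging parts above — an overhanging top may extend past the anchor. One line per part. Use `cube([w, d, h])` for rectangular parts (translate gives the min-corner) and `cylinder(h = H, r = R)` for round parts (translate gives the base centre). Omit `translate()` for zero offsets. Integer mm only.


translate([515, 518, 0]) cylinder(h = 2671, r = 159);


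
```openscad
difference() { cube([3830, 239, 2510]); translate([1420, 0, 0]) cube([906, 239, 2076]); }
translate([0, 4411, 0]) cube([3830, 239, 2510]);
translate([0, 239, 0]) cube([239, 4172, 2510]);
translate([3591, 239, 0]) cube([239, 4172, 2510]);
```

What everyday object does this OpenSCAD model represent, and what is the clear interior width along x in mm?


A single room. The interior width is 3352 mm.

Four walls enclosing a rectangle with a door in the front wall — a room. Outside width 3830 minus two 239 mm walls gives 3352 mm.


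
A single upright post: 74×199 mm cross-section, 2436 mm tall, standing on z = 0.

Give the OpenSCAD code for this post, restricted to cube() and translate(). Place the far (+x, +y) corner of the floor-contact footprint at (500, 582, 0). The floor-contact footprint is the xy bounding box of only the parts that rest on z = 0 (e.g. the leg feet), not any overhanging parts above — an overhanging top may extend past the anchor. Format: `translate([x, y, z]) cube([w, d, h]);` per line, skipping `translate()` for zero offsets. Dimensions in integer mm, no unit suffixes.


translate([426, 383, 0]) cube([74, 199, 2436]);


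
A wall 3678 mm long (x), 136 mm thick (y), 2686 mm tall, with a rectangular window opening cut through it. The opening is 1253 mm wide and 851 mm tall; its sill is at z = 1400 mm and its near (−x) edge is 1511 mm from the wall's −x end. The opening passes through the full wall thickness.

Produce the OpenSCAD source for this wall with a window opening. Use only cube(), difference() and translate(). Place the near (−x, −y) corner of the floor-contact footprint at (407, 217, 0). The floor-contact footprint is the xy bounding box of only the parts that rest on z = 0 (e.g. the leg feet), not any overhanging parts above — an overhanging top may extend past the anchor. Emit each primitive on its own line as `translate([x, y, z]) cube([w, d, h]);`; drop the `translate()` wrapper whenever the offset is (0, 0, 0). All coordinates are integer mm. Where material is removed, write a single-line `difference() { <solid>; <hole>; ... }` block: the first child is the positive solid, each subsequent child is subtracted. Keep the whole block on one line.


difference() { translate([407, 217, 0]) cube([3678, 136, 2686]); translate([1918, 217, 1400]) cube([1253, 136, 851]); }


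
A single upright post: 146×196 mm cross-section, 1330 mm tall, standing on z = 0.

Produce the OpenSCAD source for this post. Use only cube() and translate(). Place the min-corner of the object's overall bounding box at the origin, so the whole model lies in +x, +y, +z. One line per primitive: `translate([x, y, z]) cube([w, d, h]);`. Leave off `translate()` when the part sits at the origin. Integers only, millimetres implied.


cube([146, 196, 1330]);


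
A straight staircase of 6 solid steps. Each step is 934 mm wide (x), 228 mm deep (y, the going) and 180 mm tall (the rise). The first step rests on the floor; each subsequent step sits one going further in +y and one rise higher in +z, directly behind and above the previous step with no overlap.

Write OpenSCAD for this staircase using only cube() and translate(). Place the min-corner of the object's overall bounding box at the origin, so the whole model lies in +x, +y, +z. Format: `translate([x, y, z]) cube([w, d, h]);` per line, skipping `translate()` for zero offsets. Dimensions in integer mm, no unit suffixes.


cube([934, 228, 180]);
translate([0, 228, 180]) cube([934, 228, 180]);
translate([0, 456, 360]) cube([934, 228, 180]);
translate([0, 684, 540]) cube([934, 228, 180]);
translate([0, 912, 720]) cube([934, 228, 180]);
translate([0, 1140, 900]) cube([934, 228, 180]);


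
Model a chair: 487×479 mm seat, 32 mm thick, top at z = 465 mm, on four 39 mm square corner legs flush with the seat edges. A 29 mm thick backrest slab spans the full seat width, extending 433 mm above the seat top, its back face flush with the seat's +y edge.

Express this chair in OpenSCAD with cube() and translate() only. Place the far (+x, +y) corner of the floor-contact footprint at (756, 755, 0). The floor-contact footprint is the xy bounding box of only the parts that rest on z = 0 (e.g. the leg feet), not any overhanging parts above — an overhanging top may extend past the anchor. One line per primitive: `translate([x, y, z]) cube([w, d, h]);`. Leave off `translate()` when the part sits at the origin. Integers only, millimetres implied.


// leg_h = 465 - 32 = 433
translate([269, 276, 433]) cube([487, 479, 32]);
translate([269, 276, 0]) cube([39, 39, 433]);
translate([717, 276, 0]) cube([39, 39, 433]);
translate([269, 716, 0]) cube([39, 39, 433]);
translate([717, 716, 0]) cube([39, 39, 433]);
translate([269, 726, 465]) cube([487, 29, 433]);


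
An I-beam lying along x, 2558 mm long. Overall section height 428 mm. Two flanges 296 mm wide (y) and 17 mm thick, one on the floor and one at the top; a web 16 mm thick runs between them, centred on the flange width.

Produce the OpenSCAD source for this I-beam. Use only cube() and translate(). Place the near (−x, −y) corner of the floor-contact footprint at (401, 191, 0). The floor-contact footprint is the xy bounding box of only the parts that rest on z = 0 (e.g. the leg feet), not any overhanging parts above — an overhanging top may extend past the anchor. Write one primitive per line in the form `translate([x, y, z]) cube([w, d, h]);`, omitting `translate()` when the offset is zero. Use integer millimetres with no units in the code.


translate([401, 191, 0]) cube([2558, 296, 17]);
translate([401, 331, 17]) cube([2558, 16, 394]);
translate([401, 191, 411]) cube([2558, 296, 17]);
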